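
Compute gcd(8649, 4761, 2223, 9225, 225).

gcd(8649, 4761): 8649 = 1·4761 + 3888; 4761 = 1·3888 + 873; 3888 = 4·873 + 396; 873 = 2·396 + 81; 396 = 4·81 + 72; 81 = 1·72 + 9; 72 = 8·9 + 0 → 9
gcd(9, 2223): 2223 = 247·9 + 0 → 9
gcd(9, 9225): 9225 = 1025·9 + 0 → 9
gcd(9, 225): 225 = 25·9 + 0 → 9

9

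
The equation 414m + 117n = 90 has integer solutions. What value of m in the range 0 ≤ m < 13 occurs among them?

7

Euclid: 414 = 3·117 + 63; 117 = 1·63 + 54; 63 = 1·54 + 9; 54 = 6·9 + 0 → gcd = 9; 90 = 9·10.
Back-substitution yields 414·(2) + 117·(-7) = 9, so one solution is m = 2·10 = 20, n = -7·10 = -70.
Solutions in m differ by 117/9 = 13; the one in [0, 13) is 20 mod 13 = 7.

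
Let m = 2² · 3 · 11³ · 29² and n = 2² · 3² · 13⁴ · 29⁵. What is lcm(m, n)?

28070099686438524

max exponent per prime: 2² · 3² · 11³ · 13⁴ · 29⁵ = 28070099686438524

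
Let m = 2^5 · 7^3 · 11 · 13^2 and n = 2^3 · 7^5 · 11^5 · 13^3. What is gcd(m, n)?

5101096

min exponent per shared prime: 2^3 · 7^3 · 11 · 13^2 = 5101096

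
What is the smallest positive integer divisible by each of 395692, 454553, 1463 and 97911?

19572363077652

lcm(395692, 454553) = 395692·454553/gcd = 179862985676/11 = 16351180516
lcm(16351180516, 1463) = 16351180516·1463/gcd = 23921777094908/11 = 2174707008628
lcm(2174707008628, 97911) = 2174707008628·97911/gcd = 212927737921776108/10879 = 19572363077652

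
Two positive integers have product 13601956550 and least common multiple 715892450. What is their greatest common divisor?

gcd·lcm = product, so gcd = 13601956550/715892450 = 19.

19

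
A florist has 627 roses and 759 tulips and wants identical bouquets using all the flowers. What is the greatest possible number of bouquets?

33

627 = 3 · 11 · 19
759 = 3 · 11 · 23
Common: 3 · 11 = 33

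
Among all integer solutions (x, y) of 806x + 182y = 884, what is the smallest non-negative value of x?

2

gcd(806, 182) = 26 (Euclid: 806 = 4·182 + 78; 182 = 2·78 + 26; 78 = 3·26 + 0), and 26 | 884.
Extended Euclid: 806·(-2) + 182·(9) = 26. Scale by 34: x₀ = -68.
General solution x = x₀ + 7t; reducing mod 7 gives x = 2 (and y = -4).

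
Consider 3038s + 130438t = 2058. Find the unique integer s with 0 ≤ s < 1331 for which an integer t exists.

gcd(3038, 130438) = 98 (Euclid: 130438 = 42·3038 + 2842; 3038 = 1·2842 + 196; 2842 = 14·196 + 98; 196 = 2·98 + 0), and 98 | 2058.
Extended Euclid: 3038·(-644) + 130438·(15) = 98. Scale by 21: s₀ = -13524.
General solution s = s₀ + 1331k; reducing mod 1331 gives s = 1117 (and t = -26).

1117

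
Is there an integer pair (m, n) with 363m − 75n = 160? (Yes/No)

gcd(363, 75): 363 = 4·75 + 63; 75 = 1·63 + 12; 63 = 5·12 + 3; 12 = 4·3 + 0 → 3
3 does not divide 160, so a solution does not exist.

No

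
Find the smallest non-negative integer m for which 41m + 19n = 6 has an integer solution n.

2

Reduce mod 19: 41m ≡ 6 (mod 19). With g = gcd(41, 19) = 1 dividing 6, divide through: 41m ≡ 6 (mod 19).
Since gcd(41, 19) = 1, m ≡ 6·(41)⁻¹ ≡ 2 (mod 19). Smallest non-negative: 2.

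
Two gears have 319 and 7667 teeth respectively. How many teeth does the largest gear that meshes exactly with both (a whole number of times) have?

Euclid: 7667 = 24·319 + 11; 319 = 29·11 + 0. Last nonzero remainder: 11.

11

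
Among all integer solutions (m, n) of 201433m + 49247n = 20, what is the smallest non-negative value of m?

27421

Euclid: 201433 = 4·49247 + 4445; 49247 = 11·4445 + 352; 4445 = 12·352 + 221; 352 = 1·221 + 131; 221 = 1·131 + 90; 131 = 1·90 + 41; 90 = 2·41 + 8; 41 = 5·8 + 1; 8 = 8·1 + 0 → gcd = 1; 20 = 1·20.
Back-substitution yields 201433·(-6016) + 49247·(24607) = 1, so one solution is m = -6016·20 = -120320, n = 24607·20 = 492140.
Solutions in m differ by 49247/1 = 49247; the one in [0, 49247) is -120320 mod 49247 = 27421.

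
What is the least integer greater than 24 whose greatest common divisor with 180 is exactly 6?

gcd(m, 180) = 6 forces 6 | m; write m = 6s. Then gcd(6s, 6·30) = 6·gcd(s, 30), so need gcd(s, 30) = 1.
6s > 24 gives s ≥ 5. The least s ≥ 5 coprime to 30 is 7, so m = 6·7 = 42.

42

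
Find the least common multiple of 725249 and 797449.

1602075041

gcd first: 797449 = 1·725249 + 72200; 725249 = 10·72200 + 3249; 72200 = 22·3249 + 722; 3249 = 4·722 + 361; 722 = 2·361 + 0 → gcd = 361
lcm = 725249·797449/gcd = 578349089801/361 = 1602075041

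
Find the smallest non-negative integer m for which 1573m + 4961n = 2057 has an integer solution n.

36

Reduce mod 4961: 1573m ≡ 2057 (mod 4961). With g = gcd(1573, 4961) = 121 dividing 2057, divide through: 13m ≡ 17 (mod 41).
Since gcd(13, 41) = 1, m ≡ 17·(13)⁻¹ ≡ 36 (mod 41). Smallest non-negative: 36.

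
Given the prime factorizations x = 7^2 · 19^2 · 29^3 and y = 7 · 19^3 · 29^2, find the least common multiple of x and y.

8196923399

max exponent per prime: 7^2 · 19^3 · 29^3 = 8196923399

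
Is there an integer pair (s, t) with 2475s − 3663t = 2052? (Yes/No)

No

gcd(2475, 3663): 3663 = 1·2475 + 1188; 2475 = 2·1188 + 99; 1188 = 12·99 + 0 → 99
99 does not divide 2052, so a solution does not exist.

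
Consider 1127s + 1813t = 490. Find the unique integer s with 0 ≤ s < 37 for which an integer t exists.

31

Reduce mod 1813: 1127s ≡ 490 (mod 1813). With g = gcd(1127, 1813) = 49 dividing 490, divide through: 23s ≡ 10 (mod 37).
Since gcd(23, 37) = 1, s ≡ 10·(23)⁻¹ ≡ 31 (mod 37). Smallest non-negative: 31.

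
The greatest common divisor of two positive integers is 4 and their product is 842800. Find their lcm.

210700

For any two positive integers, gcd × lcm equals their product. Hence lcm = 842800 / 4 = 210700.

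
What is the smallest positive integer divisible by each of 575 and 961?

552575

575 = 5² · 23; 961 = 31²
max exponents: 5² · 23 · 31² = 552575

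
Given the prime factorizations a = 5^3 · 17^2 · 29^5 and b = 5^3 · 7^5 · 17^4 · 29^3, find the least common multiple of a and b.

3599033491537075375

max exponent per prime: 5^3 · 7^5 · 17^4 · 29^5 = 3599033491537075375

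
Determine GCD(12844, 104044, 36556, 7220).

gcd(12844, 104044): 104044 = 8·12844 + 1292; 12844 = 9·1292 + 1216; 1292 = 1·1216 + 76; 1216 = 16·76 + 0 → 76
gcd(76, 36556): 36556 = 481·76 + 0 → 76
gcd(76, 7220): 7220 = 95·76 + 0 → 76

76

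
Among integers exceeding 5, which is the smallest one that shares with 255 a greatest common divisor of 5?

Multiples of 5 above 5: 5·2, 5·3, … . Need the cofactor coprime to 255/5 = 51.
Checking s = 2, 3, … the first with gcd(s, 51) = 1 is s = 2, giving 10.

10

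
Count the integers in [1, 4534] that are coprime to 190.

190 = 2·5·19. Inclusion–exclusion on these primes:
4534 − ⌊4534/2⌋ − ⌊4534/5⌋ − ⌊4534/19⌋ + ⌊4534/10⌋ + ⌊4534/38⌋ + ⌊4534/95⌋ − ⌊4534/190⌋ = 1719

1719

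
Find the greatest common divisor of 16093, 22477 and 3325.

133

16093 = 7 · 11² · 19; 22477 = 7 · 13² · 19; 3325 = 5² · 7 · 19
gcd takes min exponent of each prime: 7 · 19 = 133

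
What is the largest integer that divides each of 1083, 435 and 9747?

gcd(1083, 435): 1083 = 2·435 + 213; 435 = 2·213 + 9; 213 = 23·9 + 6; 9 = 1·6 + 3; 6 = 2·3 + 0 → 3
gcd(3, 9747): 9747 = 3249·3 + 0 → 3

3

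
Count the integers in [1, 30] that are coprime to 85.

Prime factors of 85: 5, 17. Count integers ≤ 30 divisible by none of them.
By inclusion–exclusion: 30 − ⌊30/5⌋ − ⌊30/17⌋ + ⌊30/85⌋ = 23.

23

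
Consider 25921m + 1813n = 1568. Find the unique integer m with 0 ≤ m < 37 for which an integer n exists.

13

gcd(25921, 1813) = 49 (Euclid: 25921 = 14·1813 + 539; 1813 = 3·539 + 196; 539 = 2·196 + 147; 196 = 1·147 + 49; 147 = 3·49 + 0), and 49 | 1568.
Extended Euclid: 25921·(-10) + 1813·(143) = 49. Scale by 32: m₀ = -320.
General solution m = m₀ + 37t; reducing mod 37 gives m = 13 (and n = -185).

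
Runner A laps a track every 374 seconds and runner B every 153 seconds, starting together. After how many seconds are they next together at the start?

3366

gcd first: 374 = 2·153 + 68; 153 = 2·68 + 17; 68 = 4·17 + 0 → gcd = 17
lcm = 374·153/gcd = 57222/17 = 3366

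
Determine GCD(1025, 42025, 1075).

gcd(1025, 42025): 42025 = 41·1025 + 0 → 1025
gcd(1025, 1075): 1075 = 1·1025 + 50; 1025 = 20·50 + 25; 50 = 2·25 + 0 → 25

25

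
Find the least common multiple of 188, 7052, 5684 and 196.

lcm(188, 7052) = 188·7052/gcd = 1325776/4 = 331444
lcm(331444, 5684) = 331444·5684/gcd = 1883927696/4 = 470981924
lcm(470981924, 196) = 470981924·196/gcd = 92312457104/196 = 470981924

470981924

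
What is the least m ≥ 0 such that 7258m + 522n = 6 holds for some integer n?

240

Reduce mod 522: 7258m ≡ 6 (mod 522). With g = gcd(7258, 522) = 2 dividing 6, divide through: 3629m ≡ 3 (mod 261).
Since gcd(3629, 261) = 1, m ≡ 3·(3629)⁻¹ ≡ 240 (mod 261). Smallest non-negative: 240.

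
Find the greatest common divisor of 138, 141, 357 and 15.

gcd(138, 141): 141 = 1·138 + 3; 138 = 46·3 + 0 → 3
gcd(3, 357): 357 = 119·3 + 0 → 3
gcd(3, 15): 15 = 5·3 + 0 → 3

3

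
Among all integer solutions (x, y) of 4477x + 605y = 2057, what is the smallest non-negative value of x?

1

gcd(4477, 605) = 121 (Euclid: 4477 = 7·605 + 242; 605 = 2·242 + 121; 242 = 2·121 + 0), and 121 | 2057.
Extended Euclid: 4477·(-2) + 605·(15) = 121. Scale by 17: x₀ = -34.
General solution x = x₀ + 5t; reducing mod 5 gives x = 1 (and y = -4).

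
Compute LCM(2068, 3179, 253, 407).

2068 = 2² · 11 · 47; 3179 = 11 · 17²; 253 = 11 · 23; 407 = 11 · 37
lcm takes max exponent of each prime: 2² · 11 · 17² · 23 · 37 · 47 = 508601852

508601852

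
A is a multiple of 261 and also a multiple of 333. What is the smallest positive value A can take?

261 = 3² · 29; 333 = 3² · 37
max exponents: 3² · 29 · 37 = 9657

9657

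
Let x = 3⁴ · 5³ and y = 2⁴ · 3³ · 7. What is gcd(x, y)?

min exponent per shared prime: 3³ = 27

27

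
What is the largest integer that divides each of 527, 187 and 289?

527 = 17 · 31; 187 = 11 · 17; 289 = 17²
gcd takes min exponent of each prime: 17 = 17

17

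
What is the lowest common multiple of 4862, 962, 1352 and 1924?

9354488

lcm(4862, 962) = 4862·962/gcd = 4677244/26 = 179894
lcm(179894, 1352) = 179894·1352/gcd = 243216688/26 = 9354488
lcm(9354488, 1924) = 9354488·1924/gcd = 17998034912/1924 = 9354488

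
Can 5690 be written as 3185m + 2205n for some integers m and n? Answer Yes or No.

gcd(3185, 2205): 3185 = 1·2205 + 980; 2205 = 2·980 + 245; 980 = 4·245 + 0 → 245
245 does not divide 5690, so a solution does not exist.

No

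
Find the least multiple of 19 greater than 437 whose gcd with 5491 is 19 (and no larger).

Multiples of 19 above 437: 19·24, 19·25, … . Need the cofactor coprime to 5491/19 = 289.
Checking s = 24, 25, … the first with gcd(s, 289) = 1 is s = 24, giving 456.

456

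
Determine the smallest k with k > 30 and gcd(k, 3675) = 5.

Multiples of 5 above 30: 5·7, 5·8, … . Need the cofactor coprime to 3675/5 = 735.
Checking s = 7, 8, … the first with gcd(s, 735) = 1 is s = 8, giving 40.

40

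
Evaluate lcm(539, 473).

539 = 7² · 11; 473 = 11 · 43
max exponents: 7² · 11 · 43 = 23177

23177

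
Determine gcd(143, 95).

1

143 = 11 · 13
95 = 5 · 19
Common: 1 = 1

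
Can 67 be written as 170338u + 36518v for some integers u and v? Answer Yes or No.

By Bézout, 170338u + 36518v = 67 has integer solutions iff gcd(170338, 36518) | 67.
Euclid: 170338 = 4·36518 + 24266; 36518 = 1·24266 + 12252; 24266 = 1·12252 + 12014; 12252 = 1·12014 + 238; 12014 = 50·238 + 114; 238 = 2·114 + 10; 114 = 11·10 + 4; 10 = 2·4 + 2; 4 = 2·2 + 0. gcd = 2; 67 mod 2 = 1. No.

No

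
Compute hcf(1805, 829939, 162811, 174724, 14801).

gcd(1805, 829939): 829939 = 459·1805 + 1444; 1805 = 1·1444 + 361; 1444 = 4·361 + 0 → 361
gcd(361, 162811): 162811 = 451·361 + 0 → 361
gcd(361, 174724): 174724 = 484·361 + 0 → 361
gcd(361, 14801): 14801 = 41·361 + 0 → 361

361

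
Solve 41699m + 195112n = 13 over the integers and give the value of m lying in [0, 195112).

152439

gcd(41699, 195112) = 1 (Euclid: 195112 = 4·41699 + 28316; 41699 = 1·28316 + 13383; 28316 = 2·13383 + 1550; 13383 = 8·1550 + 983; 1550 = 1·983 + 567; 983 = 1·567 + 416; 567 = 1·416 + 151; 416 = 2·151 + 114; 151 = 1·114 + 37; 114 = 3·37 + 3; 37 = 12·3 + 1; 3 = 3·1 + 0), and 1 | 13.
Extended Euclid: 41699·(-63317) + 195112·(13532) = 1. Scale by 13: m₀ = -823121.
General solution m = m₀ + 195112t; reducing mod 195112 gives m = 152439 (and n = -32579).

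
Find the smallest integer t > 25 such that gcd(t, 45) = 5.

35

gcd(t, 45) = 5 forces 5 | t; write t = 5s. Then gcd(5s, 5·9) = 5·gcd(s, 9), so need gcd(s, 9) = 1.
5s > 25 gives s ≥ 6. The least s ≥ 6 coprime to 9 is 7, so t = 5·7 = 35.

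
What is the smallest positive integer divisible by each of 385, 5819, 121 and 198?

40325670

385 = 5 · 7 · 11; 5819 = 11 · 23²; 121 = 11²; 198 = 2 · 3² · 11
lcm takes max exponent of each prime: 2 · 3² · 5 · 7 · 11² · 23² = 40325670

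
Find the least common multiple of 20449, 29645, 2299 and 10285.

1618231615

20449 = 11² · 13²; 29645 = 5 · 7² · 11²; 2299 = 11² · 19; 10285 = 5 · 11² · 17
lcm takes max exponent of each prime: 5 · 7² · 11² · 13² · 17 · 19 = 1618231615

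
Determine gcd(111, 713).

1

Euclid: 713 = 6·111 + 47; 111 = 2·47 + 17; 47 = 2·17 + 13; 17 = 1·13 + 4; 13 = 3·4 + 1; 4 = 4·1 + 0. Last nonzero remainder: 1.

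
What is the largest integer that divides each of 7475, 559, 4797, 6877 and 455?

13

7475 = 5² · 13 · 23; 559 = 13 · 43; 4797 = 3² · 13 · 41; 6877 = 13 · 23²; 455 = 5 · 7 · 13
gcd takes min exponent of each prime: 13 = 13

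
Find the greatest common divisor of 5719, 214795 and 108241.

5719 = 7 · 19 · 43; 214795 = 5 · 7 · 17 · 19²; 108241 = 7² · 47²
gcd takes min exponent of each prime: 7 = 7

7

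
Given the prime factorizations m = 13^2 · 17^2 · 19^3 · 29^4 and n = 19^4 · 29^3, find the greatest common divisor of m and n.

min exponent per shared prime: 19^3 · 29^3 = 167284151

167284151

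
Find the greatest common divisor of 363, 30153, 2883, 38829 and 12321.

3

gcd(363, 30153): 30153 = 83·363 + 24; 363 = 15·24 + 3; 24 = 8·3 + 0 → 3
gcd(3, 2883): 2883 = 961·3 + 0 → 3
gcd(3, 38829): 38829 = 12943·3 + 0 → 3
gcd(3, 12321): 12321 = 4107·3 + 0 → 3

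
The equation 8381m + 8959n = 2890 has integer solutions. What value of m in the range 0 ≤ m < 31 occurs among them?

26

Reduce mod 8959: 8381m ≡ 2890 (mod 8959). With g = gcd(8381, 8959) = 289 dividing 2890, divide through: 29m ≡ 10 (mod 31).
Since gcd(29, 31) = 1, m ≡ 10·(29)⁻¹ ≡ 26 (mod 31). Smallest non-negative: 26.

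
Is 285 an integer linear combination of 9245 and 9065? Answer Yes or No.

Yes

By Bézout, 9245s − 9065t = 285 has integer solutions iff gcd(9245, 9065) | 285.
Euclid: 9245 = 1·9065 + 180; 9065 = 50·180 + 65; 180 = 2·65 + 50; 65 = 1·50 + 15; 50 = 3·15 + 5; 15 = 3·5 + 0. gcd = 5; 285 mod 5 = 0. Yes.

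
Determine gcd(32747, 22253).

11

32747 = 11 · 13 · 229
22253 = 7 · 11 · 17²
Common: 11 = 11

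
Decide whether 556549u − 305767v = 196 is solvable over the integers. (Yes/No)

Yes

gcd(556549, 305767): 556549 = 1·305767 + 250782; 305767 = 1·250782 + 54985; 250782 = 4·54985 + 30842; 54985 = 1·30842 + 24143; 30842 = 1·24143 + 6699; 24143 = 3·6699 + 4046; 6699 = 1·4046 + 2653; 4046 = 1·2653 + 1393; 2653 = 1·1393 + 1260; 1393 = 1·1260 + 133; 1260 = 9·133 + 63; 133 = 2·63 + 7; 63 = 9·7 + 0 → 7
7 divides 196, so a solution exists.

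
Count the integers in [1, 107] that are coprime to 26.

50

Prime factors of 26: 2, 13. Count integers ≤ 107 divisible by none of them.
By inclusion–exclusion: 107 − ⌊107/2⌋ − ⌊107/13⌋ + ⌊107/26⌋ = 50.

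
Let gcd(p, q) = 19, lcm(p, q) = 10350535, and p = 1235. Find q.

159239

Using pq = gcd(p,q)·lcm(p,q) = 19·10350535 = 196660165, we get q = 196660165/1235 = 159239.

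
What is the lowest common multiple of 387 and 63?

2709

gcd first: 387 = 6·63 + 9; 63 = 7·9 + 0 → gcd = 9
lcm = 387·63/gcd = 24381/9 = 2709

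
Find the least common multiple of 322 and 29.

9338

322 = 2 · 7 · 23; 29 = 29
max exponents: 2 · 7 · 23 · 29 = 9338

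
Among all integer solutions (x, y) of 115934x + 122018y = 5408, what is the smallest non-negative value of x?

Euclid: 122018 = 1·115934 + 6084; 115934 = 19·6084 + 338; 6084 = 18·338 + 0 → gcd = 338; 5408 = 338·16.
Back-substitution yields 115934·(20) + 122018·(-19) = 338, so one solution is x = 20·16 = 320, y = -19·16 = -304.
Solutions in x differ by 122018/338 = 361; the one in [0, 361) is 320 mod 361 = 320.

320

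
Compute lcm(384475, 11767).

384475 = 5² · 7 · 13³; 11767 = 7 · 41²
max exponents: 5² · 7 · 13³ · 41² = 646302475

646302475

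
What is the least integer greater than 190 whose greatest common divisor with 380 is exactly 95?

380 = 95·4. Any x with gcd(x, 380) = 95 is a multiple of 95, say 95s, with s coprime to 4.
Need s > 190/95, so s ≥ 3. First s ≥ 3 with gcd(s, 4) = 1 is s = 3. Thus x = 95·3 = 285.

285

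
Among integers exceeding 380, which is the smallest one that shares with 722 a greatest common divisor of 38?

418

Multiples of 38 above 380: 38·11, 38·12, … . Need the cofactor coprime to 722/38 = 19.
Checking s = 11, 12, … the first with gcd(s, 19) = 1 is s = 11, giving 418.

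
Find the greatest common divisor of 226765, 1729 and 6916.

gcd(226765, 1729): 226765 = 131·1729 + 266; 1729 = 6·266 + 133; 266 = 2·133 + 0 → 133
gcd(133, 6916): 6916 = 52·133 + 0 → 133

133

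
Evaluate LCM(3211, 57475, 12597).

495377025

3211 = 13² · 19; 57475 = 5² · 11² · 19; 12597 = 3 · 13 · 17 · 19
lcm takes max exponent of each prime: 3 · 5² · 11² · 13² · 17 · 19 = 495377025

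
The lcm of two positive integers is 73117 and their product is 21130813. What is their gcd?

289

gcd·lcm = product, so gcd = 21130813/73117 = 289.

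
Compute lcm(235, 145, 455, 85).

lcm(235, 145) = 235·145/gcd = 34075/5 = 6815
lcm(6815, 455) = 6815·455/gcd = 3100825/5 = 620165
lcm(620165, 85) = 620165·85/gcd = 52714025/5 = 10542805

10542805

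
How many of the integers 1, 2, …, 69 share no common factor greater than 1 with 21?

40

Prime factors of 21: 3, 7. Count integers ≤ 69 divisible by none of them.
By inclusion–exclusion: 69 − ⌊69/3⌋ − ⌊69/7⌋ + ⌊69/21⌋ = 40.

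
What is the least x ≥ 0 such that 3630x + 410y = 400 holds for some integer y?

Euclid: 3630 = 8·410 + 350; 410 = 1·350 + 60; 350 = 5·60 + 50; 60 = 1·50 + 10; 50 = 5·10 + 0 → gcd = 10; 400 = 10·40.
Back-substitution yields 3630·(-7) + 410·(62) = 10, so one solution is x = -7·40 = -280, y = 62·40 = 2480.
Solutions in x differ by 410/10 = 41; the one in [0, 41) is -280 mod 41 = 7.

7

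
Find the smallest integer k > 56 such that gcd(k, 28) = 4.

60

28 = 4·7. Any k with gcd(k, 28) = 4 is a multiple of 4, say 4s, with s coprime to 7.
Need s > 56/4, so s ≥ 15. First s ≥ 15 with gcd(s, 7) = 1 is s = 15. Thus k = 4·15 = 60.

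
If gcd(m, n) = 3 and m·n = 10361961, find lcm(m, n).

3453987

For any two positive integers, gcd × lcm equals their product. Hence lcm = 10361961 / 3 = 3453987.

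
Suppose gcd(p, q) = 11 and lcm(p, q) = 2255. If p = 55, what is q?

451

p·q = gcd·lcm = 11·2255 = 24805, so q = 24805/55 = 451.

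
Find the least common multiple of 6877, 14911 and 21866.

13267479758

lcm(6877, 14911) = 6877·14911/gcd = 102542947/13 = 7887919
lcm(7887919, 21866) = 7887919·21866/gcd = 172477236854/13 = 13267479758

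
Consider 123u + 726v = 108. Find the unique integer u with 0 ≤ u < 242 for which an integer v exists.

54

Reduce mod 726: 123u ≡ 108 (mod 726). With g = gcd(123, 726) = 3 dividing 108, divide through: 41u ≡ 36 (mod 242).
Since gcd(41, 242) = 1, u ≡ 36·(41)⁻¹ ≡ 54 (mod 242). Smallest non-negative: 54.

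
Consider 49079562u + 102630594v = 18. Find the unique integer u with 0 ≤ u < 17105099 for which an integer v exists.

Reduce mod 102630594: 49079562u ≡ 18 (mod 102630594). With g = gcd(49079562, 102630594) = 6 dividing 18, divide through: 8179927u ≡ 3 (mod 17105099).
Since gcd(8179927, 17105099) = 1, u ≡ 3·(8179927)⁻¹ ≡ 15633144 (mod 17105099). Smallest non-negative: 15633144.

15633144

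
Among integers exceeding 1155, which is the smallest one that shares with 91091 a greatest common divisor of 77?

1232

Multiples of 77 above 1155: 77·16, 77·17, … . Need the cofactor coprime to 91091/77 = 1183.
Checking s = 16, 17, … the first with gcd(s, 1183) = 1 is s = 16, giving 1232.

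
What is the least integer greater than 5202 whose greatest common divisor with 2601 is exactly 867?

6069

gcd(x, 2601) = 867 forces 867 | x; write x = 867s. Then gcd(867s, 867·3) = 867·gcd(s, 3), so need gcd(s, 3) = 1.
867s > 5202 gives s ≥ 7. The least s ≥ 7 coprime to 3 is 7, so x = 867·7 = 6069.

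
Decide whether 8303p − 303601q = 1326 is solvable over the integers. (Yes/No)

No

gcd(8303, 303601): 303601 = 36·8303 + 4693; 8303 = 1·4693 + 3610; 4693 = 1·3610 + 1083; 3610 = 3·1083 + 361; 1083 = 3·361 + 0 → 361
361 does not divide 1326, so a solution does not exist.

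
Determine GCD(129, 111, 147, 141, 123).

gcd(129, 111): 129 = 1·111 + 18; 111 = 6·18 + 3; 18 = 6·3 + 0 → 3
gcd(3, 147): 147 = 49·3 + 0 → 3
gcd(3, 141): 141 = 47·3 + 0 → 3
gcd(3, 123): 123 = 41·3 + 0 → 3

3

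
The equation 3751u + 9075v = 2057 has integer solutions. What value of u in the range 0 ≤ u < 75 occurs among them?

32

gcd(3751, 9075) = 121 (Euclid: 9075 = 2·3751 + 1573; 3751 = 2·1573 + 605; 1573 = 2·605 + 363; 605 = 1·363 + 242; 363 = 1·242 + 121; 242 = 2·121 + 0), and 121 | 2057.
Extended Euclid: 3751·(-29) + 9075·(12) = 121. Scale by 17: u₀ = -493.
General solution u = u₀ + 75t; reducing mod 75 gives u = 32 (and v = -13).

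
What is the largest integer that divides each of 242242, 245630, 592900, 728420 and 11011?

847

242242 = 2 · 7 · 11³ · 13; 245630 = 2 · 5 · 7 · 11² · 29; 592900 = 2² · 5² · 7² · 11²; 728420 = 2² · 5 · 7 · 11² · 43; 11011 = 7 · 11² · 13
gcd takes min exponent of each prime: 7 · 11² = 847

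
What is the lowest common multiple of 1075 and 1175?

50525

1075 = 5² · 43; 1175 = 5² · 47
max exponents: 5² · 43 · 47 = 50525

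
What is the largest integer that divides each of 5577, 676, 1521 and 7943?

169

5577 = 3 · 11 · 13²; 676 = 2² · 13²; 1521 = 3² · 13²; 7943 = 13² · 47
gcd takes min exponent of each prime: 13² = 169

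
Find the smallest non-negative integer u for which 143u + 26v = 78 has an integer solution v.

gcd(143, 26) = 13 (Euclid: 143 = 5·26 + 13; 26 = 2·13 + 0), and 13 | 78.
Extended Euclid: 143·(1) + 26·(-5) = 13. Scale by 6: u₀ = 6.
General solution u = u₀ + 2t; reducing mod 2 gives u = 0 (and v = 3).

0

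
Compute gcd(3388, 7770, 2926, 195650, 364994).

14

gcd(3388, 7770): 7770 = 2·3388 + 994; 3388 = 3·994 + 406; 994 = 2·406 + 182; 406 = 2·182 + 42; 182 = 4·42 + 14; 42 = 3·14 + 0 → 14
gcd(14, 2926): 2926 = 209·14 + 0 → 14
gcd(14, 195650): 195650 = 13975·14 + 0 → 14
gcd(14, 364994): 364994 = 26071·14 + 0 → 14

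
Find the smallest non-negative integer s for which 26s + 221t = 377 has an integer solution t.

6

gcd(26, 221) = 13 (Euclid: 221 = 8·26 + 13; 26 = 2·13 + 0), and 13 | 377.
Extended Euclid: 26·(-8) + 221·(1) = 13. Scale by 29: s₀ = -232.
General solution s = s₀ + 17k; reducing mod 17 gives s = 6 (and t = 1).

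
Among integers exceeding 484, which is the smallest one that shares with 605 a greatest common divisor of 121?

726

605 = 121·5. Any a with gcd(a, 605) = 121 is a multiple of 121, say 121s, with s coprime to 5.
Need s > 484/121, so s ≥ 5. First s ≥ 5 with gcd(s, 5) = 1 is s = 6. Thus a = 121·6 = 726.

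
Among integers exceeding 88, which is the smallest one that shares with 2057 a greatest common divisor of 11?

Multiples of 11 above 88: 11·9, 11·10, … . Need the cofactor coprime to 2057/11 = 187.
Checking s = 9, 10, … the first with gcd(s, 187) = 1 is s = 9, giving 99.

99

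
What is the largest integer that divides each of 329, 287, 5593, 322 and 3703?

329 = 7 · 47; 287 = 7 · 41; 5593 = 7 · 17 · 47; 322 = 2 · 7 · 23; 3703 = 7 · 23²
gcd takes min exponent of each prime: 7 = 7

7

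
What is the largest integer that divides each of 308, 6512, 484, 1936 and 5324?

44

gcd(308, 6512): 6512 = 21·308 + 44; 308 = 7·44 + 0 → 44
gcd(44, 484): 484 = 11·44 + 0 → 44
gcd(44, 1936): 1936 = 44·44 + 0 → 44
gcd(44, 5324): 5324 = 121·44 + 0 → 44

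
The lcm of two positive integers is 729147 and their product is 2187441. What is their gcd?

gcd·lcm = product, so gcd = 2187441/729147 = 3.

3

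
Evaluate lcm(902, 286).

gcd first: 902 = 3·286 + 44; 286 = 6·44 + 22; 44 = 2·22 + 0 → gcd = 22
lcm = 902·286/gcd = 257972/22 = 11726

11726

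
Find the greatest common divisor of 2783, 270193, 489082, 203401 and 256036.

121

gcd(2783, 270193): 270193 = 97·2783 + 242; 2783 = 11·242 + 121; 242 = 2·121 + 0 → 121
gcd(121, 489082): 489082 = 4042·121 + 0 → 121
gcd(121, 203401): 203401 = 1681·121 + 0 → 121
gcd(121, 256036): 256036 = 2116·121 + 0 → 121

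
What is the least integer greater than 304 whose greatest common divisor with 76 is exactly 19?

323

Multiples of 19 above 304: 19·17, 19·18, … . Need the cofactor coprime to 76/19 = 4.
Checking s = 17, 18, … the first with gcd(s, 4) = 1 is s = 17, giving 323.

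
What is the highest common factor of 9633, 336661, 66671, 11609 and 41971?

9633 = 3 · 13² · 19; 336661 = 13 · 19 · 29 · 47; 66671 = 11² · 19 · 29; 11609 = 13 · 19 · 47; 41971 = 19 · 47²
gcd takes min exponent of each prime: 19 = 19

19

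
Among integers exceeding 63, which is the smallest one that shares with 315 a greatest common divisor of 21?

84

315 = 21·15. Any a with gcd(a, 315) = 21 is a multiple of 21, say 21s, with s coprime to 15.
Need s > 63/21, so s ≥ 4. First s ≥ 4 with gcd(s, 15) = 1 is s = 4. Thus a = 21·4 = 84.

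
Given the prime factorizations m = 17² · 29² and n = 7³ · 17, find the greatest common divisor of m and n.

17

min exponent per shared prime: 17 = 17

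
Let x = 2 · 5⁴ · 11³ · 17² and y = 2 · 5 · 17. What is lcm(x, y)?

max exponent per prime: 2 · 5⁴ · 11³ · 17² = 480823750

480823750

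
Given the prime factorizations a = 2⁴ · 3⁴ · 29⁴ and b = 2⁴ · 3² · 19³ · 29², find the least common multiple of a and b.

max exponent per prime: 2⁴ · 3⁴ · 19³ · 29⁴ = 6287207531184

6287207531184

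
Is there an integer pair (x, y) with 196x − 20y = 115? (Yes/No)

By Bézout, 196x − 20y = 115 has integer solutions iff gcd(196, 20) | 115.
Euclid: 196 = 9·20 + 16; 20 = 1·16 + 4; 16 = 4·4 + 0. gcd = 4; 115 mod 4 = 3. No.

No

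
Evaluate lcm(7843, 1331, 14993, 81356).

9566660094244

lcm(7843, 1331) = 7843·1331/gcd = 10439033/11 = 949003
lcm(949003, 14993) = 949003·14993/gcd = 14228401979/11 = 1293491089
lcm(1293491089, 81356) = 1293491089·81356/gcd = 105233261036684/11 = 9566660094244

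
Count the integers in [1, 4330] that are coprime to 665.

2813

665 = 5·7·19. Inclusion–exclusion on these primes:
4330 − ⌊4330/5⌋ − ⌊4330/7⌋ − ⌊4330/19⌋ + ⌊4330/35⌋ + ⌊4330/95⌋ + ⌊4330/133⌋ − ⌊4330/665⌋ = 2813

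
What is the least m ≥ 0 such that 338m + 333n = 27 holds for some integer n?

Euclid: 338 = 1·333 + 5; 333 = 66·5 + 3; 5 = 1·3 + 2; 3 = 1·2 + 1; 2 = 2·1 + 0 → gcd = 1; 27 = 1·27.
Back-substitution yields 338·(-133) + 333·(135) = 1, so one solution is m = -133·27 = -3591, n = 135·27 = 3645.
Solutions in m differ by 333/1 = 333; the one in [0, 333) is -3591 mod 333 = 72.

72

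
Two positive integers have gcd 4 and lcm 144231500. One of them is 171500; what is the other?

3364

a·b = gcd·lcm = 4·144231500 = 576926000, so b = 576926000/171500 = 3364.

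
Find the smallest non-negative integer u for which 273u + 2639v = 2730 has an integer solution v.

10

Euclid: 2639 = 9·273 + 182; 273 = 1·182 + 91; 182 = 2·91 + 0 → gcd = 91; 2730 = 91·30.
Back-substitution yields 273·(10) + 2639·(-1) = 91, so one solution is u = 10·30 = 300, v = -1·30 = -30.
Solutions in u differ by 2639/91 = 29; the one in [0, 29) is 300 mod 29 = 10.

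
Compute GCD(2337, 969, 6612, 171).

gcd(2337, 969): 2337 = 2·969 + 399; 969 = 2·399 + 171; 399 = 2·171 + 57; 171 = 3·57 + 0 → 57
gcd(57, 6612): 6612 = 116·57 + 0 → 57
gcd(57, 171): 171 = 3·57 + 0 → 57

57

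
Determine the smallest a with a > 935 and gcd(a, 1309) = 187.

gcd(a, 1309) = 187 forces 187 | a; write a = 187s. Then gcd(187s, 187·7) = 187·gcd(s, 7), so need gcd(s, 7) = 1.
187s > 935 gives s ≥ 6. The least s ≥ 6 coprime to 7 is 6, so a = 187·6 = 1122.

1122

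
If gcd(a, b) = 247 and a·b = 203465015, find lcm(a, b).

823745

For any two positive integers, gcd × lcm equals their product. Hence lcm = 203465015 / 247 = 823745.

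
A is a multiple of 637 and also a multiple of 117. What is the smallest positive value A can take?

5733

637 = 7² · 13; 117 = 3² · 13
max exponents: 3² · 7² · 13 = 5733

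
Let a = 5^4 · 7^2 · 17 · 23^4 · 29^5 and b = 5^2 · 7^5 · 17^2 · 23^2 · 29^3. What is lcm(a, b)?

17424863863412226816875

max exponent per prime: 5^4 · 7^5 · 17^2 · 23^4 · 29^5 = 17424863863412226816875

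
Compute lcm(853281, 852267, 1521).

853281 = 3³ · 11 · 13² · 17; 852267 = 3 · 13² · 41²; 1521 = 3² · 13²
lcm takes max exponent of each prime: 3³ · 11 · 13² · 17 · 41² = 1434365361

1434365361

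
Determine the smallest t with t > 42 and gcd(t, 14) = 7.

49

gcd(t, 14) = 7 forces 7 | t; write t = 7s. Then gcd(7s, 7·2) = 7·gcd(s, 2), so need gcd(s, 2) = 1.
7s > 42 gives s ≥ 7. The least s ≥ 7 coprime to 2 is 7, so t = 7·7 = 49.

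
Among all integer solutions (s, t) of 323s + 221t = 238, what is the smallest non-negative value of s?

11

Reduce mod 221: 323s ≡ 238 (mod 221). With g = gcd(323, 221) = 17 dividing 238, divide through: 19s ≡ 14 (mod 13).
Since gcd(19, 13) = 1, s ≡ 14·(19)⁻¹ ≡ 11 (mod 13). Smallest non-negative: 11.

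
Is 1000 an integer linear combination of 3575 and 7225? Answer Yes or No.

Yes

gcd(3575, 7225): 7225 = 2·3575 + 75; 3575 = 47·75 + 50; 75 = 1·50 + 25; 50 = 2·25 + 0 → 25
25 divides 1000, so a solution exists.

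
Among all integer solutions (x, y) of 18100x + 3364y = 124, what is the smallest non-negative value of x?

Euclid: 18100 = 5·3364 + 1280; 3364 = 2·1280 + 804; 1280 = 1·804 + 476; 804 = 1·476 + 328; 476 = 1·328 + 148; 328 = 2·148 + 32; 148 = 4·32 + 20; 32 = 1·20 + 12; 20 = 1·12 + 8; 12 = 1·8 + 4; 8 = 2·4 + 0 → gcd = 4; 124 = 4·31.
Back-substitution yields 18100·(-318) + 3364·(1711) = 4, so one solution is x = -318·31 = -9858, y = 1711·31 = 53041.
Solutions in x differ by 3364/4 = 841; the one in [0, 841) is -9858 mod 841 = 234.

234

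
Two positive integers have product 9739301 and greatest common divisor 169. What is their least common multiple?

57629

For any two positive integers, gcd × lcm equals their product. Hence lcm = 9739301 / 169 = 57629.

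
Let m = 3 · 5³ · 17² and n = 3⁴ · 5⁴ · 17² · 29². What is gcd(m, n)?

min exponent per shared prime: 3 · 5³ · 17² = 108375

108375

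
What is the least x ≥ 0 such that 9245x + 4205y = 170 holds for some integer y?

gcd(9245, 4205) = 5 (Euclid: 9245 = 2·4205 + 835; 4205 = 5·835 + 30; 835 = 27·30 + 25; 30 = 1·25 + 5; 25 = 5·5 + 0), and 5 | 170.
Extended Euclid: 9245·(-141) + 4205·(310) = 5. Scale by 34: x₀ = -4794.
General solution x = x₀ + 841t; reducing mod 841 gives x = 252 (and y = -554).

252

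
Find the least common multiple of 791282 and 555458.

791282 = 2 · 17² · 37²; 555458 = 2 · 17² · 31²
max exponents: 2 · 17² · 31² · 37² = 760422002

760422002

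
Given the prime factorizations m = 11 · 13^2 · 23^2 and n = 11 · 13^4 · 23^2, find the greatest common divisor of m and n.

min exponent per shared prime: 11 · 13^2 · 23^2 = 983411

983411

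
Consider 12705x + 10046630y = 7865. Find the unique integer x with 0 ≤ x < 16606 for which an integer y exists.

8699

Euclid: 10046630 = 790·12705 + 9680; 12705 = 1·9680 + 3025; 9680 = 3·3025 + 605; 3025 = 5·605 + 0 → gcd = 605; 7865 = 605·13.
Back-substitution yields 12705·(-3163) + 10046630·(4) = 605, so one solution is x = -3163·13 = -41119, y = 4·13 = 52.
Solutions in x differ by 10046630/605 = 16606; the one in [0, 16606) is -41119 mod 16606 = 8699.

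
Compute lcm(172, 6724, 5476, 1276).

126267124852

172 = 2² · 43; 6724 = 2² · 41²; 5476 = 2² · 37²; 1276 = 2² · 11 · 29
lcm takes max exponent of each prime: 2² · 11 · 29 · 37² · 41² · 43 = 126267124852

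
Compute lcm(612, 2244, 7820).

774180

lcm(612, 2244) = 612·2244/gcd = 1373328/204 = 6732
lcm(6732, 7820) = 6732·7820/gcd = 52644240/68 = 774180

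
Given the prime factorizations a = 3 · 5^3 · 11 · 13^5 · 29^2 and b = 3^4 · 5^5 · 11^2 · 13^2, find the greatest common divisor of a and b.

min exponent per shared prime: 3 · 5^3 · 11 · 13^2 = 697125

697125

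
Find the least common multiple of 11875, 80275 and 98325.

415423125

11875 = 5⁴ · 19; 80275 = 5² · 13² · 19; 98325 = 3² · 5² · 19 · 23
lcm takes max exponent of each prime: 3² · 5⁴ · 13² · 19 · 23 = 415423125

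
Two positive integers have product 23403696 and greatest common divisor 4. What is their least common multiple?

5850924

For any two positive integers, gcd × lcm equals their product. Hence lcm = 23403696 / 4 = 5850924.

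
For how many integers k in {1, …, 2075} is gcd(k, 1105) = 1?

Prime factors of 1105: 5, 13, 17. Count integers ≤ 2075 divisible by none of them.
By inclusion–exclusion: 2075 − ⌊2075/5⌋ − ⌊2075/13⌋ − ⌊2075/17⌋ + ⌊2075/65⌋ + ⌊2075/85⌋ + ⌊2075/221⌋ − ⌊2075/1105⌋ = 1442.

1442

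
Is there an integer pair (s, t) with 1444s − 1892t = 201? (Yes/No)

gcd(1444, 1892): 1892 = 1·1444 + 448; 1444 = 3·448 + 100; 448 = 4·100 + 48; 100 = 2·48 + 4; 48 = 12·4 + 0 → 4
4 does not divide 201, so a solution does not exist.

No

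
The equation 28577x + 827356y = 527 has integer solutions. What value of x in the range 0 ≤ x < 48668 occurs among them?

22843

gcd(28577, 827356) = 17 (Euclid: 827356 = 28·28577 + 27200; 28577 = 1·27200 + 1377; 27200 = 19·1377 + 1037; 1377 = 1·1037 + 340; 1037 = 3·340 + 17; 340 = 20·17 + 0), and 17 | 527.
Extended Euclid: 28577·(-2403) + 827356·(83) = 17. Scale by 31: x₀ = -74493.
General solution x = x₀ + 48668t; reducing mod 48668 gives x = 22843 (and y = -789).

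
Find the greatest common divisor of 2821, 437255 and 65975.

gcd(2821, 437255): 437255 = 155·2821 + 0 → 2821
gcd(2821, 65975): 65975 = 23·2821 + 1092; 2821 = 2·1092 + 637; 1092 = 1·637 + 455; 637 = 1·455 + 182; 455 = 2·182 + 91; 182 = 2·91 + 0 → 91

91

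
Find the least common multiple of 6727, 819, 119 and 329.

6727 = 7 · 31²; 819 = 3² · 7 · 13; 119 = 7 · 17; 329 = 7 · 47
lcm takes max exponent of each prime: 3² · 7 · 13 · 17 · 31² · 47 = 628860141

628860141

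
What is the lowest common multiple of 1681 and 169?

284089

1681 = 41²; 169 = 13²
max exponents: 13² · 41² = 284089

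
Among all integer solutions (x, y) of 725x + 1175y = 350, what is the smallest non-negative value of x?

41

Euclid: 1175 = 1·725 + 450; 725 = 1·450 + 275; 450 = 1·275 + 175; 275 = 1·175 + 100; 175 = 1·100 + 75; 100 = 1·75 + 25; 75 = 3·25 + 0 → gcd = 25; 350 = 25·14.
Back-substitution yields 725·(13) + 1175·(-8) = 25, so one solution is x = 13·14 = 182, y = -8·14 = -112.
Solutions in x differ by 1175/25 = 47; the one in [0, 47) is 182 mod 47 = 41.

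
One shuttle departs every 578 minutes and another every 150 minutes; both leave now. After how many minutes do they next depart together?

43350

578 = 2 · 17²; 150 = 2 · 3 · 5²
max exponents: 2 · 3 · 5² · 17² = 43350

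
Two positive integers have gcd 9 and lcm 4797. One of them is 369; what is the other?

Using mn = gcd(m,n)·lcm(m,n) = 9·4797 = 43173, we get n = 43173/369 = 117.

117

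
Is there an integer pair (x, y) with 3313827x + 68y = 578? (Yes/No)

Yes

By Bézout, 3313827x + 68y = 578 has integer solutions iff gcd(3313827, 68) | 578.
Euclid: 3313827 = 48732·68 + 51; 68 = 1·51 + 17; 51 = 3·17 + 0. gcd = 17; 578 mod 17 = 0. Yes.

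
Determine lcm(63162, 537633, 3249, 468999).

lcm(63162, 537633) = 63162·537633/gcd = 33957975546/9 = 3773108394
lcm(3773108394, 3249) = 3773108394·3249/gcd = 12258829172106/9 = 1362092130234
lcm(1362092130234, 468999) = 1362092130234·468999/gcd = 638819846987615766/11439 = 55845777339594

55845777339594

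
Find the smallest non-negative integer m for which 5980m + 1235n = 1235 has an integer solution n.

0

gcd(5980, 1235) = 65 (Euclid: 5980 = 4·1235 + 1040; 1235 = 1·1040 + 195; 1040 = 5·195 + 65; 195 = 3·65 + 0), and 65 | 1235.
Extended Euclid: 5980·(6) + 1235·(-29) = 65. Scale by 19: m₀ = 114.
General solution m = m₀ + 19t; reducing mod 19 gives m = 0 (and n = 1).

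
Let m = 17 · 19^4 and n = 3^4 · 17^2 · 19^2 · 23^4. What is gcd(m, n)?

6137

min exponent per shared prime: 17 · 19^2 = 6137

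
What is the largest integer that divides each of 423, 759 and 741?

gcd(423, 759): 759 = 1·423 + 336; 423 = 1·336 + 87; 336 = 3·87 + 75; 87 = 1·75 + 12; 75 = 6·12 + 3; 12 = 4·3 + 0 → 3
gcd(3, 741): 741 = 247·3 + 0 → 3

3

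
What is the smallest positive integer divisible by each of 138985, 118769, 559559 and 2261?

138985 = 5 · 7 · 11 · 19²; 118769 = 7 · 19² · 47; 559559 = 7 · 11 · 13² · 43; 2261 = 7 · 17 · 19
lcm takes max exponent of each prime: 5 · 7 · 11 · 13² · 17 · 19² · 43 · 47 = 806993192005

806993192005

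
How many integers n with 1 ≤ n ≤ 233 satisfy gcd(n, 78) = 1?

72

78 = 2·3·13. Inclusion–exclusion on these primes:
233 − ⌊233/2⌋ − ⌊233/3⌋ − ⌊233/13⌋ + ⌊233/6⌋ + ⌊233/26⌋ + ⌊233/39⌋ − ⌊233/78⌋ = 72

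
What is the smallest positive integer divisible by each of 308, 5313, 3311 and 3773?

308 = 2² · 7 · 11; 5313 = 3 · 7 · 11 · 23; 3311 = 7 · 11 · 43; 3773 = 7³ · 11
lcm takes max exponent of each prime: 2² · 3 · 7³ · 11 · 23 · 43 = 44777964

44777964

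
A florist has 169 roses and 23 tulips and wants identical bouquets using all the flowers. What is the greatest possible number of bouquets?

Euclid: 169 = 7·23 + 8; 23 = 2·8 + 7; 8 = 1·7 + 1; 7 = 7·1 + 0. Last nonzero remainder: 1.

1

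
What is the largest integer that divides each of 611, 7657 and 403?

gcd(611, 7657): 7657 = 12·611 + 325; 611 = 1·325 + 286; 325 = 1·286 + 39; 286 = 7·39 + 13; 39 = 3·13 + 0 → 13
gcd(13, 403): 403 = 31·13 + 0 → 13

13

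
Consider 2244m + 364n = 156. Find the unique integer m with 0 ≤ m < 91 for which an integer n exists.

Reduce mod 364: 2244m ≡ 156 (mod 364). With g = gcd(2244, 364) = 4 dividing 156, divide through: 561m ≡ 39 (mod 91).
Since gcd(561, 91) = 1, m ≡ 39·(561)⁻¹ ≡ 39 (mod 91). Smallest non-negative: 39.

39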